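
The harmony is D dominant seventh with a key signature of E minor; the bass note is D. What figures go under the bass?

D is the root of D dominant seventh, so the chord is in root position.
A seventh chord in root position is figured 7/5/3, conventionally abbreviated 7.

7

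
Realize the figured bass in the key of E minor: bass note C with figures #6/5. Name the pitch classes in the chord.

The written figures #6/5 are shorthand for 6/5/3: the 3 is implied.
A third above C in this key is E.
A fifth above C in this key is G.
A sixth above C in this key is A, raised to A# by the sharp.

C, E, G, A#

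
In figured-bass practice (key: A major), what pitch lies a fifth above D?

A

Counting 4 letter steps above D lands on A; in A major, that letter is A.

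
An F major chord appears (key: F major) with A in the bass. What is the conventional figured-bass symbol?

A is the third of F major, so the chord is in first inversion.
A triad in first inversion is figured 6/3, conventionally abbreviated 6.

6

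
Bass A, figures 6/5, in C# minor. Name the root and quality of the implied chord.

F# minor seventh

The figures 6/5 indicate a seventh chord in first inversion.
In first inversion the root lies a sixth above the bass: a sixth above A in C# minor is F#.
The chord tones are A, C#, E, F#, giving F# minor seventh.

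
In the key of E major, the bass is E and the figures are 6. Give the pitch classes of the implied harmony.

The written figures 6 are shorthand for 6/3: the 3 is implied.
A third above E in this key is G#.
A sixth above E in this key is C#.
Together with the bass E, this spells C# minor in first inversion.

E, G#, C#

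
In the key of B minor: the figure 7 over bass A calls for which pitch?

G

Counting 6 letter steps above A lands on G; in B minor, that letter is G.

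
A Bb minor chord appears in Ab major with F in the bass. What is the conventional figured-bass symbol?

F is the fifth of Bb minor, so the chord is in second inversion.
A triad in second inversion is figured 6/4, conventionally abbreviated 6/4.

6/4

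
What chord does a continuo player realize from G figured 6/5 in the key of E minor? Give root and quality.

The figures 6/5 indicate a seventh chord in first inversion.
In first inversion the root lies a sixth above the bass: a sixth above G in E minor is E.
The chord tones are G, B, D, E, giving E minor seventh.

E minor seventh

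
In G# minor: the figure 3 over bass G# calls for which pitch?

Counting 2 letter steps above G# lands on B; in G# minor, that letter is B.

B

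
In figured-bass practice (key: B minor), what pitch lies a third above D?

F#

Counting 2 letter steps above D lands on F; in B minor, that letter is F#.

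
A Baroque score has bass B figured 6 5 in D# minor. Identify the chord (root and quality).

G# minor seventh

The figures 6 5 indicate a seventh chord in first inversion.
In first inversion the root lies a sixth above the bass: a sixth above B in D# minor is G#.
The chord tones are B, D#, F#, G#, giving G# minor seventh.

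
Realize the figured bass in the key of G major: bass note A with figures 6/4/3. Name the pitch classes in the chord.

A third above A in this key is C.
A fourth above A in this key is D.
A sixth above A in this key is F#.
Together with the bass A, this spells D dominant seventh in second inversion.

A, C, D, F#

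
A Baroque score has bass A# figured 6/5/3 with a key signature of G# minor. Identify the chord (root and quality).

The figures 6/5/3 indicate a seventh chord in first inversion.
In first inversion the root lies a sixth above the bass: a sixth above A# in G# minor is F#.
The chord tones are A#, C#, E, F#, giving F# dominant seventh.

F# dominant seventh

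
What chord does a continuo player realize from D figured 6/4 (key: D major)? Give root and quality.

G major

The figures 6/4 indicate a triad in second inversion.
In second inversion the root lies a fourth above the bass: a fourth above D in D major is G.
The chord tones are D, G, B, giving G major.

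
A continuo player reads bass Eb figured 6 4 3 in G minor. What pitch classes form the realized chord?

Eb, G, A, C

A third above Eb in this key is G.
A fourth above Eb in this key is A.
A sixth above Eb in this key is C.
Together with the bass Eb, this spells A half-diminished seventh in second inversion.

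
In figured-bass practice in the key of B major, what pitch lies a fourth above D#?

Counting 3 letter steps above D# lands on G; in B major, that letter is G#.

G#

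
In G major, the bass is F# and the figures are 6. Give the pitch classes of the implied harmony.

F#, A, D

The written figures 6 are shorthand for 6/3: the 3 is implied.
A third above F# in this key is A.
A sixth above F# in this key is D.
Together with the bass F#, this spells D major in first inversion.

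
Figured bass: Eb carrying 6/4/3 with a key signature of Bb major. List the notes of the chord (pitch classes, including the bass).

Eb, G, A, C

A third above Eb in this key is G.
A fourth above Eb in this key is A.
A sixth above Eb in this key is C.
Together with the bass Eb, this spells A half-diminished seventh in second inversion.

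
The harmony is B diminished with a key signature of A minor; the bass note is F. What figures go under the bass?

F is the fifth of B diminished, so the chord is in second inversion.
A triad in second inversion is figured 6/4, conventionally abbreviated 6/4.

6/4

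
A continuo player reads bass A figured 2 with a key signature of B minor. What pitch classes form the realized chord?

A, B, D, F#

The written figures 2 are shorthand for 6/4/2: the 6/4 are implied.
A second above A in this key is B.
A fourth above A in this key is D.
A sixth above A in this key is F#.
Together with the bass A, this spells B minor seventh in third inversion.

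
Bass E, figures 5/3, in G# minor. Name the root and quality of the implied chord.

The figures 5/3 indicate a triad in root position.
In root position the bass is the root, so the root is E.
The chord tones are E, G#, B, giving E major.

E major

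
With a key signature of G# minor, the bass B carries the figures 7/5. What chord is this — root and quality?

The figures 7/5 indicate a seventh chord in root position.
In root position the bass is the root, so the root is B.
The chord tones are B, D#, F#, A#, giving B major seventh.

B major seventh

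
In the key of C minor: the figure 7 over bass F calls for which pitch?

Counting 6 letter steps above F lands on E; in C minor, that letter is Eb.

Eb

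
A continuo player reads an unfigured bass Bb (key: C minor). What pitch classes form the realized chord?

Bb, D, F

An unfigured bass implies 5/3.
A third above Bb in this key is D.
A fifth above Bb in this key is F.
Together with the bass Bb, this spells Bb major in root position.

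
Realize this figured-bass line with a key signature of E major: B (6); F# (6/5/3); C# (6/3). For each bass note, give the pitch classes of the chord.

B, D#, G# | F#, A, C#, D# | C#, E, A

B (6/3): B, D#, G#.
F# (6/5/3): F#, A, C#, D#.
C# (6/3): C#, E, A.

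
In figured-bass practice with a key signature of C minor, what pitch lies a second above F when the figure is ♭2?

Gb

Counting 1 letter step above F lands on G; in C minor, that letter is G.
The b2 figure lowers it a semitone, giving Gb.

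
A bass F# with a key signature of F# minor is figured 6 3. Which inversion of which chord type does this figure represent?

triad, first inversion

Intervals of 6/3 above the bass form a triad; the bass is the third, so this is first inversion.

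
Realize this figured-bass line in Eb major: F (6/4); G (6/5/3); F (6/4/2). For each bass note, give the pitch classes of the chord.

F (6/4): F, Bb, D.
G (6/5/3): G, Bb, D, Eb.
F (6/4/2): F, G, Bb, D.

F, Bb, D | G, Bb, D, Eb | F, G, Bb, D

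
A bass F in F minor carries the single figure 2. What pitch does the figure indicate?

G

Counting 1 letter step above F lands on G; in F minor, that letter is G.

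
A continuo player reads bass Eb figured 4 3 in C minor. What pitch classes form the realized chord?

The written figures 4 3 are shorthand for 6/4/3: the 6 is implied.
A third above Eb in this key is G.
A fourth above Eb in this key is Ab.
A sixth above Eb in this key is C.
Together with the bass Eb, this spells Ab major seventh in second inversion.

Eb, G, Ab, C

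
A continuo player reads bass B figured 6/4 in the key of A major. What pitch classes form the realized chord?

A fourth above B in this key is E.
A sixth above B in this key is G#.
Together with the bass B, this spells E major in second inversion.

B, E, G#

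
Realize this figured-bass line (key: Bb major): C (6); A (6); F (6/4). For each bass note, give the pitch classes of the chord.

C (6/3): C, Eb, A.
A (6/3): A, C, F.
F (6/4): F, Bb, D.

C, Eb, A | A, C, F | F, Bb, D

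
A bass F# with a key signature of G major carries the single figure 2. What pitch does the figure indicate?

G

Counting 1 letter step above F# lands on G; in G major, that letter is G.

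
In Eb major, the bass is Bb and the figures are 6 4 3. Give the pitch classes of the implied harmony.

A third above Bb in this key is D.
A fourth above Bb in this key is Eb.
A sixth above Bb in this key is G.
Together with the bass Bb, this spells Eb major seventh in second inversion.

Bb, D, Eb, G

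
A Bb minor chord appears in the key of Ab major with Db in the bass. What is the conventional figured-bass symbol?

Db is the third of Bb minor, so the chord is in first inversion.
A triad in first inversion is figured 6/3, conventionally abbreviated 6.

6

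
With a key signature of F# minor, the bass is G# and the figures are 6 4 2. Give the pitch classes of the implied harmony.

A second above G# in this key is A.
A fourth above G# in this key is C#.
A sixth above G# in this key is E.
Together with the bass G#, this spells A major seventh in third inversion.

G#, A, C#, E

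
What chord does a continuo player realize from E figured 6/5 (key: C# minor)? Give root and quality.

The figures 6/5 indicate a seventh chord in first inversion.
In first inversion the root lies a sixth above the bass: a sixth above E in C# minor is C#.
The chord tones are E, G#, B, C#, giving C# minor seventh.

C# minor seventh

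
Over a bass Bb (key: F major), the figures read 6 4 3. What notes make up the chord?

A third above Bb in this key is D.
A fourth above Bb in this key is E.
A sixth above Bb in this key is G.
Together with the bass Bb, this spells E half-diminished seventh in second inversion.

Bb, D, E, G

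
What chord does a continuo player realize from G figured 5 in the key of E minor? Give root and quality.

G major

The figures 5 indicate a triad in root position.
In root position the bass is the root, so the root is G.
The chord tones are G, B, D, giving G major.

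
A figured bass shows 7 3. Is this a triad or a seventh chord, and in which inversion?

seventh chord, root position

7 3 is shorthand for 7/5/3.
Intervals of 7/5/3 above the bass form a seventh chord; the bass is the root, so this is root position.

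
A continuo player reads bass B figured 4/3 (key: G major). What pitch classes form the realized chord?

B, D, E, G

The written figures 4/3 are shorthand for 6/4/3: the 6 is implied.
A third above B in this key is D.
A fourth above B in this key is E.
A sixth above B in this key is G.
Together with the bass B, this spells E minor seventh in second inversion.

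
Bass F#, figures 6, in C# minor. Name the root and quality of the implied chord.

D# diminished

The figures 6 indicate a triad in first inversion.
In first inversion the root lies a sixth above the bass: a sixth above F# in C# minor is D#.
The chord tones are F#, A, D#, giving D# diminished.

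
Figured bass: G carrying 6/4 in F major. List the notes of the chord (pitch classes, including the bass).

G, C, E

A fourth above G in this key is C.
A sixth above G in this key is E.
Together with the bass G, this spells C major in second inversion.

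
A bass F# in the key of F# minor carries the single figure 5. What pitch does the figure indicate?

C#

Counting 4 letter steps above F# lands on C; in F# minor, that letter is C#.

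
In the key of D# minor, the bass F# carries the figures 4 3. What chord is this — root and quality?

The figures 4 3 indicate a seventh chord in second inversion.
In second inversion the root lies a fourth above the bass: a fourth above F# in D# minor is B.
The chord tones are F#, A#, B, D#, giving B major seventh.

B major seventh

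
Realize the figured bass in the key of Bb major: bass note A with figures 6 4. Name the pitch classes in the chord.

A fourth above A in this key is D.
A sixth above A in this key is F.
Together with the bass A, this spells D minor in second inversion.

A, D, F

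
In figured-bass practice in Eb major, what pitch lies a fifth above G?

Counting 4 letter steps above G lands on D; in Eb major, that letter is D.

D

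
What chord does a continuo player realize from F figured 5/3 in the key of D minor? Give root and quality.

F major

The figures 5/3 indicate a triad in root position.
In root position the bass is the root, so the root is F.
The chord tones are F, A, C, giving F major.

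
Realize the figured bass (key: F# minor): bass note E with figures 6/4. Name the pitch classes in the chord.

A fourth above E in this key is A.
A sixth above E in this key is C#.
Together with the bass E, this spells A major in second inversion.

E, A, C#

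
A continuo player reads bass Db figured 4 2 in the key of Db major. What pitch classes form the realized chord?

Db, Eb, Gb, Bb

The written figures 4 2 are shorthand for 6/4/2: the 6 is implied.
A second above Db in this key is Eb.
A fourth above Db in this key is Gb.
A sixth above Db in this key is Bb.
Together with the bass Db, this spells Eb minor seventh in third inversion.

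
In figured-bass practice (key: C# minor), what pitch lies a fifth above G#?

D#

Counting 4 letter steps above G# lands on D; in C# minor, that letter is D#.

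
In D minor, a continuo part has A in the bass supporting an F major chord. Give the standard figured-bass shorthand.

6

A is the third of F major, so the chord is in first inversion.
A triad in first inversion is figured 6/3, conventionally abbreviated 6.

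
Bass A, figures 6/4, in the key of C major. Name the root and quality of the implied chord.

D minor

The figures 6/4 indicate a triad in second inversion.
In second inversion the root lies a fourth above the bass: a fourth above A in C major is D.
The chord tones are A, D, F, giving D minor.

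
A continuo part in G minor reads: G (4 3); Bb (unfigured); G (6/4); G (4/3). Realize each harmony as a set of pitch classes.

G (6/4/3): G, Bb, C, Eb.
Bb (5/3): Bb, D, F.
G (6/4): G, C, Eb.
G (6/4/3): G, Bb, C, Eb.

G, Bb, C, Eb | Bb, D, F | G, C, Eb | G, Bb, C, Eb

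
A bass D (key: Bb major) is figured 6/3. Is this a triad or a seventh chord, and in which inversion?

triad, first inversion

Intervals of 6/3 above the bass form a triad; the bass is the third, so this is first inversion.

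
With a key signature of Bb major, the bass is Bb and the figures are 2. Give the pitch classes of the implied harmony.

Bb, C, Eb, G

The written figures 2 are shorthand for 6/4/2: the 6/4 are implied.
A second above Bb in this key is C.
A fourth above Bb in this key is Eb.
A sixth above Bb in this key is G.
Together with the bass Bb, this spells C minor seventh in third inversion.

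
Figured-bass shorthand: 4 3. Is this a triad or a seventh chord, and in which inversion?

4 3 is shorthand for 6/4/3.
Intervals of 6/4/3 above the bass form a seventh chord; the bass is the fifth, so this is second inversion.

seventh chord, second inversion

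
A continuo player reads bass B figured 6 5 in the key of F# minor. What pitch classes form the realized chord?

The written figures 6 5 are shorthand for 6/5/3: the 3 is implied.
A third above B in this key is D.
A fifth above B in this key is F#.
A sixth above B in this key is G#.
Together with the bass B, this spells G# half-diminished seventh in first inversion.

B, D, F#, G#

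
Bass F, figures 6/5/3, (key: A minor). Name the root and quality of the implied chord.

D minor seventh

The figures 6/5/3 indicate a seventh chord in first inversion.
In first inversion the root lies a sixth above the bass: a sixth above F in A minor is D.
The chord tones are F, A, C, D, giving D minor seventh.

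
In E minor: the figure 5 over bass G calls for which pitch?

Counting 4 letter steps above G lands on D; in E minor, that letter is D.

D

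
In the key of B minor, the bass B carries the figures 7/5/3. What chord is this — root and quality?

B minor seventh

The figures 7/5/3 indicate a seventh chord in root position.
In root position the bass is the root, so the root is B.
The chord tones are B, D, F#, A, giving B minor seventh.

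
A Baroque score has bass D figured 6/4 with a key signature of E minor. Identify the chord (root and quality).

G major

The figures 6/4 indicate a triad in second inversion.
In second inversion the root lies a fourth above the bass: a fourth above D in E minor is G.
The chord tones are D, G, B, giving G major.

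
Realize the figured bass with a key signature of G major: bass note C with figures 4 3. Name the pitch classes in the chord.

C, E, F#, A

The written figures 4 3 are shorthand for 6/4/3: the 6 is implied.
A third above C in this key is E.
A fourth above C in this key is F#.
A sixth above C in this key is A.
Together with the bass C, this spells F# half-diminished seventh in second inversion.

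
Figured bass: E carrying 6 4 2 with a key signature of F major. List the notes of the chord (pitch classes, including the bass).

E, F, A, C

A second above E in this key is F.
A fourth above E in this key is A.
A sixth above E in this key is C.
Together with the bass E, this spells F major seventh in third inversion.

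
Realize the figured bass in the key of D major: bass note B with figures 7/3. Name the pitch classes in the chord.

The written figures 7/3 are shorthand for 7/5/3: the 5 is implied.
A third above B in this key is D.
A fifth above B in this key is F#.
A seventh above B in this key is A.
Together with the bass B, this spells B minor seventh in root position.

B, D, F#, A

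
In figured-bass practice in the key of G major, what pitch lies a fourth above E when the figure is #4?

Counting 3 letter steps above E lands on A; in G major, that letter is A.
The #4 figure raises it a semitone, giving A#.

A#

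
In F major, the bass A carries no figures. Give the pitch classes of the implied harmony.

A, C, E

An unfigured bass implies 5/3.
A third above A in this key is C.
A fifth above A in this key is E.
Together with the bass A, this spells A minor in root position.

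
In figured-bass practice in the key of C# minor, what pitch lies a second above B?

C#

Counting 1 letter step above B lands on C; in C# minor, that letter is C#.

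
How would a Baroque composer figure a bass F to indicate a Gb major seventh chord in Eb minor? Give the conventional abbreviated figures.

F is the seventh of Gb major seventh, so the chord is in third inversion.
A seventh chord in third inversion is figured 6/4/2, conventionally abbreviated 4/2.

4/2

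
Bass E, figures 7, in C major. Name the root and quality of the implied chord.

E minor seventh

The figures 7 indicate a seventh chord in root position.
In root position the bass is the root, so the root is E.
The chord tones are E, G, B, D, giving E minor seventh.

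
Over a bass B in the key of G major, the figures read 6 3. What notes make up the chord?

A third above B in this key is D.
A sixth above B in this key is G.
Together with the bass B, this spells G major in first inversion.

B, D, G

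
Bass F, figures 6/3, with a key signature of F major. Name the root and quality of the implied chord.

The figures 6/3 indicate a triad in first inversion.
In first inversion the root lies a sixth above the bass: a sixth above F in F major is D.
The chord tones are F, A, D, giving D minor.

D minor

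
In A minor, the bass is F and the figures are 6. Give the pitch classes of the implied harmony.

F, A, D

The written figures 6 are shorthand for 6/3: the 3 is implied.
A third above F in this key is A.
A sixth above F in this key is D.
Together with the bass F, this spells D minor in first inversion.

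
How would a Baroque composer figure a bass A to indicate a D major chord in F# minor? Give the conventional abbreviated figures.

A is the fifth of D major, so the chord is in second inversion.
A triad in second inversion is figured 6/4, conventionally abbreviated 6/4.

6/4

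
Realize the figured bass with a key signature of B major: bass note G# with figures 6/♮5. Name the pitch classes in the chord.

The written figures 6/♮5 are shorthand for 6/5/3: the 3 is implied.
A third above G# in this key is B.
A fifth above G# in this key is D#, made natural (D) by the ♮ figure.
A sixth above G# in this key is E.
Together with the bass G#, this spells E dominant seventh in first inversion.

G#, B, D, E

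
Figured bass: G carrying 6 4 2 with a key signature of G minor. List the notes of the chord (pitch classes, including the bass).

G, A, C, Eb

A second above G in this key is A.
A fourth above G in this key is C.
A sixth above G in this key is Eb.
Together with the bass G, this spells A half-diminished seventh in third inversion.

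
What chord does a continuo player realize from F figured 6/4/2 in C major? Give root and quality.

The figures 6/4/2 indicate a seventh chord in third inversion.
In third inversion the root lies a second above the bass: a second above F in C major is G.
The chord tones are F, G, B, D, giving G dominant seventh.

G dominant seventh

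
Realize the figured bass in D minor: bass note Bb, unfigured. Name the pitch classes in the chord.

Bb, D, F

An unfigured bass implies 5/3.
A third above Bb in this key is D.
A fifth above Bb in this key is F.
Together with the bass Bb, this spells Bb major in root position.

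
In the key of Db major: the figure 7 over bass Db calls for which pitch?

C

Counting 6 letter steps above Db lands on C; in Db major, that letter is C.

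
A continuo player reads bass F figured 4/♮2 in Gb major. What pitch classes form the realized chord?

The written figures 4/♮2 are shorthand for 6/4/2: the 6 is implied.
A second above F in this key is Gb, made natural (G) by the ♮ figure.
A fourth above F in this key is Bb.
A sixth above F in this key is Db.
Together with the bass F, this spells G half-diminished seventh in third inversion.

F, G, Bb, Db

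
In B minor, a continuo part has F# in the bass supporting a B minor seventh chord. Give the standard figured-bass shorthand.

4/3

F# is the fifth of B minor seventh, so the chord is in second inversion.
A seventh chord in second inversion is figured 6/4/3, conventionally abbreviated 4/3.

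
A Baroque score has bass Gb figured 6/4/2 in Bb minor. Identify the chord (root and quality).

The figures 6/4/2 indicate a seventh chord in third inversion.
In third inversion the root lies a second above the bass: a second above Gb in Bb minor is Ab.
The chord tones are Gb, Ab, C, Eb, giving Ab dominant seventh.

Ab dominant seventh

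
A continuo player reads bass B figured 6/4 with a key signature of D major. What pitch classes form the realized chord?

A fourth above B in this key is E.
A sixth above B in this key is G.
Together with the bass B, this spells E minor in second inversion.

B, E, G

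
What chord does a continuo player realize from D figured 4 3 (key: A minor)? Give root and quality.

G dominant seventh

The figures 4 3 indicate a seventh chord in second inversion.
In second inversion the root lies a fourth above the bass: a fourth above D in A minor is G.
The chord tones are D, F, G, B, giving G dominant seventh.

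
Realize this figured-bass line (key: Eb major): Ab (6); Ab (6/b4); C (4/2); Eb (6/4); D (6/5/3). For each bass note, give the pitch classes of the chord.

Ab (6/3): Ab, C, F.
Ab (6/b4): Ab, Db, F.
C (6/4/2): C, D, F, Ab.
Eb (6/4): Eb, Ab, C.
D (6/5/3): D, F, Ab, Bb.

Ab, C, F | Ab, Db, F | C, D, F, Ab | Eb, Ab, C | D, F, Ab, Bb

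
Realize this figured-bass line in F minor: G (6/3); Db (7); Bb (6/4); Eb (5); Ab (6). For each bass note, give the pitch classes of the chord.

G, Bb, Eb | Db, F, Ab, C | Bb, Eb, G | Eb, G, Bb | Ab, C, F

G (6/3): G, Bb, Eb.
Db (7/5/3): Db, F, Ab, C.
Bb (6/4): Bb, Eb, G.
Eb (5/3): Eb, G, Bb.
Ab (6/3): Ab, C, F.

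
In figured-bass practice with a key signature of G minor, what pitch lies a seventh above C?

Counting 6 letter steps above C lands on B; in G minor, that letter is Bb.

Bb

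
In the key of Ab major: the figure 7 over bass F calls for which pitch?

Eb

Counting 6 letter steps above F lands on E; in Ab major, that letter is Eb.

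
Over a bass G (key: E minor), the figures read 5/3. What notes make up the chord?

A third above G in this key is B.
A fifth above G in this key is D.
Together with the bass G, this spells G major in root position.

G, B, D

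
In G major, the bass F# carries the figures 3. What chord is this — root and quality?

The figures 3 indicate a triad in root position.
In root position the bass is the root, so the root is F#.
The chord tones are F#, A, C, giving F# diminished.

F# diminished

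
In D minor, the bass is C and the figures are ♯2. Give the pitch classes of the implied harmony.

C, D#, F, A

The written figures ♯2 are shorthand for 6/4/2: the 6/4 are implied.
A second above C in this key is D, raised to D# by the sharp.
A fourth above C in this key is F.
A sixth above C in this key is A.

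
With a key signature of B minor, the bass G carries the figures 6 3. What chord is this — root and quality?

The figures 6 3 indicate a triad in first inversion.
In first inversion the root lies a sixth above the bass: a sixth above G in B minor is E.
The chord tones are G, B, E, giving E minor.

E minor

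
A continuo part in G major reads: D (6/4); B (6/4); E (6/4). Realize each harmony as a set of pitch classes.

D, G, B | B, E, G | E, A, C

D (6/4): D, G, B.
B (6/4): B, E, G.
E (6/4): E, A, C.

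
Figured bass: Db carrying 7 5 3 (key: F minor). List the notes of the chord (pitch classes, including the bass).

A third above Db in this key is F.
A fifth above Db in this key is Ab.
A seventh above Db in this key is C.
Together with the bass Db, this spells Db major seventh in root position.

Db, F, Ab, C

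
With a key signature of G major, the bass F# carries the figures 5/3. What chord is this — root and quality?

F# diminished

The figures 5/3 indicate a triad in root position.
In root position the bass is the root, so the root is F#.
The chord tones are F#, A, C, giving F# diminished.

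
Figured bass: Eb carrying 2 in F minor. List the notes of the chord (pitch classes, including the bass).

Eb, F, Ab, C

The written figures 2 are shorthand for 6/4/2: the 6/4 are implied.
A second above Eb in this key is F.
A fourth above Eb in this key is Ab.
A sixth above Eb in this key is C.
Together with the bass Eb, this spells F minor seventh in third inversion.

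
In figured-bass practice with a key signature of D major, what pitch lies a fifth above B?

F#

Counting 4 letter steps above B lands on F; in D major, that letter is F#.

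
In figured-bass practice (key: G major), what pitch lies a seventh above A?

Counting 6 letter steps above A lands on G; in G major, that letter is G.

G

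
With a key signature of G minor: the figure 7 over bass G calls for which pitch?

Counting 6 letter steps above G lands on F; in G minor, that letter is F.

F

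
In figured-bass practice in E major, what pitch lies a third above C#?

Counting 2 letter steps above C# lands on E; in E major, that letter is E.

E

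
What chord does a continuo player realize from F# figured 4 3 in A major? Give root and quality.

B minor seventh

The figures 4 3 indicate a seventh chord in second inversion.
In second inversion the root lies a fourth above the bass: a fourth above F# in A major is B.
The chord tones are F#, A, B, D, giving B minor seventh.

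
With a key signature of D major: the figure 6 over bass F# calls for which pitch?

Counting 5 letter steps above F# lands on D; in D major, that letter is D.

D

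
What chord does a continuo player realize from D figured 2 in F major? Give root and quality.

E half-diminished seventh

The figures 2 indicate a seventh chord in third inversion.
In third inversion the root lies a second above the bass: a second above D in F major is E.
The chord tones are D, E, G, Bb, giving E half-diminished seventh.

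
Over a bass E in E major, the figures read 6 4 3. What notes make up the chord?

E, G#, A, C#

A third above E in this key is G#.
A fourth above E in this key is A.
A sixth above E in this key is C#.
Together with the bass E, this spells A major seventh in second inversion.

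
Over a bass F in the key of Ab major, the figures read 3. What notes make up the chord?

The written figures 3 are shorthand for 5/3: the 5 is implied.
A third above F in this key is Ab.
A fifth above F in this key is C.
Together with the bass F, this spells F minor in root position.

F, Ab, C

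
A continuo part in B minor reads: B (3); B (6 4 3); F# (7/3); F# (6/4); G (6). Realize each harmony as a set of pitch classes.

B (5/3): B, D, F#.
B (6/4/3): B, D, E, G.
F# (7/5/3): F#, A, C#, E.
F# (6/4): F#, B, D.
G (6/3): G, B, E.

B, D, F# | B, D, E, G | F#, A, C#, E | F#, B, D | G, B, E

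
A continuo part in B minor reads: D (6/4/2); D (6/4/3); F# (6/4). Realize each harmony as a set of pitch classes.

D (6/4/2): D, E, G, B.
D (6/4/3): D, F#, G, B.
F# (6/4): F#, B, D.

D, E, G, B | D, F#, G, B | F#, B, D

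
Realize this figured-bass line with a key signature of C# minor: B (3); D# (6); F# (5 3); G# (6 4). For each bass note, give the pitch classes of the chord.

B (5/3): B, D#, F#.
D# (6/3): D#, F#, B.
F# (5/3): F#, A, C#.
G# (6/4): G#, C#, E.

B, D#, F# | D#, F#, B | F#, A, C# | G#, C#, E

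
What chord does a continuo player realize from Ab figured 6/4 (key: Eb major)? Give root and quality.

D diminished

The figures 6/4 indicate a triad in second inversion.
In second inversion the root lies a fourth above the bass: a fourth above Ab in Eb major is D.
The chord tones are Ab, D, F, giving D diminished.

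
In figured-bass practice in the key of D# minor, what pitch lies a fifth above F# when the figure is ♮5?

Counting 4 letter steps above F# lands on C; in D# minor, that letter is C#.
The ♮5 figure makes it natural, giving C.

C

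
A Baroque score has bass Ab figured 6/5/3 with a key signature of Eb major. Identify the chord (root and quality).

The figures 6/5/3 indicate a seventh chord in first inversion.
In first inversion the root lies a sixth above the bass: a sixth above Ab in Eb major is F.
The chord tones are Ab, C, Eb, F, giving F minor seventh.

F minor seventh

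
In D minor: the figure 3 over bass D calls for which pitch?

F

Counting 2 letter steps above D lands on F; in D minor, that letter is F.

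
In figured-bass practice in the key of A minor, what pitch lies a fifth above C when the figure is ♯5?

Counting 4 letter steps above C lands on G; in A minor, that letter is G.
The #5 figure raises it a semitone, giving G#.

G#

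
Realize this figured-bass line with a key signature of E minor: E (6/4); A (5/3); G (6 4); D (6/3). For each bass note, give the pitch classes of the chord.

E (6/4): E, A, C.
A (5/3): A, C, E.
G (6/4): G, C, E.
D (6/3): D, F#, B.

E, A, C | A, C, E | G, C, E | D, F#, B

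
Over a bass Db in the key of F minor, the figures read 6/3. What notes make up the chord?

Db, F, Bb

A third above Db in this key is F.
A sixth above Db in this key is Bb.
Together with the bass Db, this spells Bb minor in first inversion.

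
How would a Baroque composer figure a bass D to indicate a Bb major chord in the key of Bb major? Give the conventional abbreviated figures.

D is the third of Bb major, so the chord is in first inversion.
A triad in first inversion is figured 6/3, conventionally abbreviated 6.

6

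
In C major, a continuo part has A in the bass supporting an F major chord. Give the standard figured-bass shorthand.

A is the third of F major, so the chord is in first inversion.
A triad in first inversion is figured 6/3, conventionally abbreviated 6.

6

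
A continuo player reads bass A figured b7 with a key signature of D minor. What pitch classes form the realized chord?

The written figures b7 are shorthand for 7/5/3: the 5/3 are implied.
A third above A in this key is C.
A fifth above A in this key is E.
A seventh above A in this key is G, lowered to Gb by the flat.

A, C, E, Gb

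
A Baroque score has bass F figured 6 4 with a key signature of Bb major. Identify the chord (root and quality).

The figures 6 4 indicate a triad in second inversion.
In second inversion the root lies a fourth above the bass: a fourth above F in Bb major is Bb.
The chord tones are F, Bb, D, giving Bb major.

Bb major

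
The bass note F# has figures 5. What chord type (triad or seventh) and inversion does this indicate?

triad, root position

5 is shorthand for 5/3.
Intervals of 5/3 above the bass form a triad; the bass is the root, so this is root position.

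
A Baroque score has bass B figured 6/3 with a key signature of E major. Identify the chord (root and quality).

G# minor

The figures 6/3 indicate a triad in first inversion.
In first inversion the root lies a sixth above the bass: a sixth above B in E major is G#.
The chord tones are B, D#, G#, giving G# minor.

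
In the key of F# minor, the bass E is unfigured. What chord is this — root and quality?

E major

An unfigured bass indicates a triad in root position.
In root position the bass is the root, so the root is E.
The chord tones are E, G#, B, giving E major.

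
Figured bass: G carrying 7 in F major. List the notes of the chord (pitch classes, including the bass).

The written figures 7 are shorthand for 7/5/3: the 5/3 are implied.
A third above G in this key is Bb.
A fifth above G in this key is D.
A seventh above G in this key is F.
Together with the bass G, this spells G minor seventh in root position.

G, Bb, D, F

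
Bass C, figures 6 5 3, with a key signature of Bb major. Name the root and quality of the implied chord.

The figures 6 5 3 indicate a seventh chord in first inversion.
In first inversion the root lies a sixth above the bass: a sixth above C in Bb major is A.
The chord tones are C, Eb, G, A, giving A half-diminished seventh.

A half-diminished seventh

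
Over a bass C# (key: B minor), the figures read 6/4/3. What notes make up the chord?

C#, E, F#, A

A third above C# in this key is E.
A fourth above C# in this key is F#.
A sixth above C# in this key is A.
Together with the bass C#, this spells F# minor seventh in second inversion.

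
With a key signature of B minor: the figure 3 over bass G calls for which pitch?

B

Counting 2 letter steps above G lands on B; in B minor, that letter is B.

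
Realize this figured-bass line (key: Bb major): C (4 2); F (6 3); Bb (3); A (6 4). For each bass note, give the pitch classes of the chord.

C, D, F, A | F, A, D | Bb, D, F | A, D, F

C (6/4/2): C, D, F, A.
F (6/3): F, A, D.
Bb (5/3): Bb, D, F.
A (6/4): A, D, F.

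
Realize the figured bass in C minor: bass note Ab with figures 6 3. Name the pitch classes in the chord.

A third above Ab in this key is C.
A sixth above Ab in this key is F.
Together with the bass Ab, this spells F minor in first inversion.

Ab, C, F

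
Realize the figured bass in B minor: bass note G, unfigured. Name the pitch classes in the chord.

An unfigured bass implies 5/3.
A third above G in this key is B.
A fifth above G in this key is D.
Together with the bass G, this spells G major in root position.

G, B, D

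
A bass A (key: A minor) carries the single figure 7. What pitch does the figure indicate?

Counting 6 letter steps above A lands on G; in A minor, that letter is G.

G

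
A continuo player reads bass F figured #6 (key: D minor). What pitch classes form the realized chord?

F, A, D#

The written figures #6 are shorthand for 6/3: the 3 is implied.
A third above F in this key is A.
A sixth above F in this key is D, raised to D# by the sharp.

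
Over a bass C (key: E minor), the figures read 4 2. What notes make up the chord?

The written figures 4 2 are shorthand for 6/4/2: the 6 is implied.
A second above C in this key is D.
A fourth above C in this key is F#.
A sixth above C in this key is A.
Together with the bass C, this spells D dominant seventh in third inversion.

C, D, F#, A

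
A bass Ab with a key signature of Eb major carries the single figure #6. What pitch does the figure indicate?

F#

Counting 5 letter steps above Ab lands on F; in Eb major, that letter is F.
The #6 figure raises it a semitone, giving F#.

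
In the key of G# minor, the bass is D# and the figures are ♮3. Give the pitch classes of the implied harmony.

The written figures ♮3 are shorthand for 5/3: the 5 is implied.
A third above D# in this key is F#, made natural (F) by the ♮ figure.
A fifth above D# in this key is A#.

D#, F, A#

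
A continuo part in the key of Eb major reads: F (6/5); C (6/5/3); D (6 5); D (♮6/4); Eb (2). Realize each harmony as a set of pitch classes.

F (6/5/3): F, Ab, C, D.
C (6/5/3): C, Eb, G, Ab.
D (6/5/3): D, F, Ab, Bb.
D (♮6/4): D, G, B.
Eb (6/4/2): Eb, F, Ab, C.

F, Ab, C, D | C, Eb, G, Ab | D, F, Ab, Bb | D, G, B | Eb, F, Ab, C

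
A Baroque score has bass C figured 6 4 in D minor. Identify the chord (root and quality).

F major

The figures 6 4 indicate a triad in second inversion.
In second inversion the root lies a fourth above the bass: a fourth above C in D minor is F.
The chord tones are C, F, A, giving F major.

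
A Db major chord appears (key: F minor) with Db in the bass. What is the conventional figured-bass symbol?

no figures

Db is the root of Db major, so the chord is in root position.
A triad in root position is figured 5/3, conventionally abbreviated (no figures — root-position triad).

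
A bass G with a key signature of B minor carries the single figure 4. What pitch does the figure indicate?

Counting 3 letter steps above G lands on C; in B minor, that letter is C#.

C#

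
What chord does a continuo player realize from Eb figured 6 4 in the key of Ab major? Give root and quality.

The figures 6 4 indicate a triad in second inversion.
In second inversion the root lies a fourth above the bass: a fourth above Eb in Ab major is Ab.
The chord tones are Eb, Ab, C, giving Ab major.

Ab major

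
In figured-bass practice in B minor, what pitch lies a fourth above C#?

Counting 3 letter steps above C# lands on F; in B minor, that letter is F#.

F#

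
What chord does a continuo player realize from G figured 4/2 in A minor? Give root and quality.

The figures 4/2 indicate a seventh chord in third inversion.
In third inversion the root lies a second above the bass: a second above G in A minor is A.
The chord tones are G, A, C, E, giving A minor seventh.

A minor seventh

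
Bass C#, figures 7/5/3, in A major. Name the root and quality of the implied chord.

The figures 7/5/3 indicate a seventh chord in root position.
In root position the bass is the root, so the root is C#.
The chord tones are C#, E, G#, B, giving C# minor seventh.

C# minor seventh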